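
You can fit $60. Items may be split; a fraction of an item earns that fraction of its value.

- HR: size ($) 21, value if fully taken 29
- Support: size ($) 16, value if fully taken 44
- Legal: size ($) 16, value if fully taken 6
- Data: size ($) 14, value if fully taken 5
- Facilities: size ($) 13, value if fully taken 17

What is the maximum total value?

Best value per unit of size first: Support 44/16≈2.75, HR 29/21≈1.38, Facilities 17/13≈1.31, Legal 6/16≈0.375, Data 5/14≈0.357.
Support: take in full, 16 $ for value 44 → 44 left.
All 21 $ of HR fit (value 29) → 23 remain.
Take all of Facilities (13 $, value 17) → 10 $ left.
Fill the last 10 $ with part of Legal: 10/16 of it earns 3.75.
Total value = 93.75.

93.75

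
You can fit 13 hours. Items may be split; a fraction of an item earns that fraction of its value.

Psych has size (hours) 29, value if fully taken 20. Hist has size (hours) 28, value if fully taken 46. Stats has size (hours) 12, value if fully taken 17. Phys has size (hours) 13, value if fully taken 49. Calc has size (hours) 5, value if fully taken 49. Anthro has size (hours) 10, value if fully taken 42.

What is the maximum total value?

82.6

Rank by value-to-size ratio: Calc 49/5≈9.8, Anthro 42/10≈4.2, Phys 49/13≈3.77, Hist 46/28≈1.64, Stats 17/12≈1.42, Psych 20/29≈0.69.
Calc: take in full, 5 hours for value 49 → 8 left.
Fill the last 8 hours with part of Anthro: 8/10 of it earns 33.6.
Total value = 82.6.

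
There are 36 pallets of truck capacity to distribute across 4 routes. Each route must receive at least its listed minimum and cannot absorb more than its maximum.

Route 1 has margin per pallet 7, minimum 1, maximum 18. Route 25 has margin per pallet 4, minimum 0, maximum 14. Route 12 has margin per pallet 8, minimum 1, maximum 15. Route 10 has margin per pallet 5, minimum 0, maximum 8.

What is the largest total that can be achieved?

261

Meeting every minimum uses 1+0+1+0 = 2 pallets, leaving 34.
Rank by margin per pallet: Route 12 8 > Route 1 7 > Route 10 5 > Route 25 4.
Route 12 takes 14 more to reach its cap of 15 — 20 left.
Route 1 takes 17 more to reach its cap of 18 — 3 left.
Route 10: +3 (room for 8) → 3. Pool exhausted.
Total = 7×18 + 8×15 + 5×3 = 261.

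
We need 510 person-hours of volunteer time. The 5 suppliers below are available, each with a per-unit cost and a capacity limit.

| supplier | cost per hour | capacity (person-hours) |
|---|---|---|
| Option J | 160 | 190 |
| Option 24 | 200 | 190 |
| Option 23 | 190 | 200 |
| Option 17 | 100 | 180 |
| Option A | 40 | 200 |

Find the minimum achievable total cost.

Cheapest first:
Take 200 from Option A at 40 — need 310 more.
Option 17 (100): use full 180 — 130 person-hours to go.
Take 130 from Option J at 160 to finish.
Option 23, Option 24: unused.
Cost = 200×40 + 180×100 + 130×160 = 46800.

46800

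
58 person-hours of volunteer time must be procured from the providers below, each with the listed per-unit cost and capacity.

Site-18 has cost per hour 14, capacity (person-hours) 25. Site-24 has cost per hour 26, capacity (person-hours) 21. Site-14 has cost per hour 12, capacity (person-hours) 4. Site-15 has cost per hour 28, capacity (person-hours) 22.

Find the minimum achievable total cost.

1168

Cheapest first:
Take 4 from Site-14 at 12 ; need 54 more.
Site-18 at 14: take all 25 person-hours ; 29 still needed.
Site-24 at 26: take all 21 person-hours ; 8 still needed.
Take 8 from Site-15 at 28 to finish.
Cost = 4×12 + 25×14 + 21×26 + 8×28 = 1168.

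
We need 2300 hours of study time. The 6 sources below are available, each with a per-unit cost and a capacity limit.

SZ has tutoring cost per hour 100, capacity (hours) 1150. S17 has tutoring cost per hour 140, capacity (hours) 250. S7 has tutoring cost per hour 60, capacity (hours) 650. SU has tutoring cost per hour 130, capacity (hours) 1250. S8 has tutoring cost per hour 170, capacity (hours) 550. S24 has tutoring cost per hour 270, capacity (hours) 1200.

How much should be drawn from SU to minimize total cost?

Use sources in increasing cost order.
S7 at 60: take all 650 hours → 1650 still needed.
Take 1150 from SZ at 100 → need 500 more.
SU (130): take the remaining 500 → done.
S17, S8, S24: unused.

500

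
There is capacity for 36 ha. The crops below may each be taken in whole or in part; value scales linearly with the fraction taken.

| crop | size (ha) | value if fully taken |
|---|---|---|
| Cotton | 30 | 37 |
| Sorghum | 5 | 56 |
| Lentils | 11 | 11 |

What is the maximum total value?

Rank by value-to-size ratio: Sorghum 56/5≈11.2, Cotton 37/30≈1.23, Lentils 11/11≈1.
Take all of Sorghum (5 ha, value 56) — 31 ha left.
All 30 ha of Cotton fit (value 37) — 1 remain.
Only 1 ha remain; take 1/11 of Lentils for value 11×1/11 = 1.
Total value = 94.

94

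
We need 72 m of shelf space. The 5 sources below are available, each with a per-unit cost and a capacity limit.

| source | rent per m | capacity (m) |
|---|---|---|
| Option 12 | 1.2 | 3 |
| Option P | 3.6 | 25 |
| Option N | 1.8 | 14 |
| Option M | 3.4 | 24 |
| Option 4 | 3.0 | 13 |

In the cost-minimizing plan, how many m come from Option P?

18

Cheapest first:
Option 12 at 1.2: take all 3 m → 69 still needed.
Option N (1.8): use full 14 → 55 m to go.
Take 13 from Option 4 at 3.0 → need 42 more.
Option M at 3.4: take all 24 m → 18 still needed.
Option P at 3.6: take 18 of its 25 → requirement met.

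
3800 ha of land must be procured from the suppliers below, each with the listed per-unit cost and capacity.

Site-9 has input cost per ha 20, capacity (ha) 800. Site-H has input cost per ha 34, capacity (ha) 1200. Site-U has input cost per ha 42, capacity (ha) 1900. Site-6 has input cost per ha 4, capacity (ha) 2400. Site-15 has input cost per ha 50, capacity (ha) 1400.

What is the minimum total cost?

Fill from the cheapest supplier first.
Site-6 at 4: take all 2400 ha ; 1400 still needed.
Site-9 at 20: take all 800 ha ; 600 still needed.
Site-H (34): take the remaining 600 ; done.
Site-U, Site-15: unused.
Cost = 2400×4 + 800×20 + 600×34 = 46000.

46000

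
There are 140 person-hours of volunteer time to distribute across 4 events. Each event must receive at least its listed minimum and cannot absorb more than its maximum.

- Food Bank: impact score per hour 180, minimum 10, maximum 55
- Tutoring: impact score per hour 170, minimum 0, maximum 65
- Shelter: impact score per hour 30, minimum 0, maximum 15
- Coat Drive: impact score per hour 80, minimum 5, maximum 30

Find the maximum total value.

Meeting every minimum uses 10+0+0+5 = 15 person-hours, leaving 125.
Highest impact score per hour first: Food Bank 180 > Tutoring 170 > Coat Drive 80 > Shelter 30.
Food Bank: +45 to 55 (cap) → 80 left.
Tutoring: +65 to 65 (cap) → 15 left.
Coat Drive: +15 (room for 25) → 20. Pool exhausted.
Total = 180×55 + 170×65 + 80×20 = 22550.

22550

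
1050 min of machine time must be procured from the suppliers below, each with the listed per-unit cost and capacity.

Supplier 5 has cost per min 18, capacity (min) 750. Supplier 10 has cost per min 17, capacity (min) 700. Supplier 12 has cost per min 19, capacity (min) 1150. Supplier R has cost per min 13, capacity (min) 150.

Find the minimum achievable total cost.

Use suppliers in increasing cost order.
Take 150 from Supplier R at 13 → need 900 more.
Supplier 10 (17): use full 700 → 200 min to go.
Supplier 5 (18): take the remaining 200 → done.
Supplier 12: unused.
Cost = 150×13 + 700×17 + 200×18 = 17450.

17450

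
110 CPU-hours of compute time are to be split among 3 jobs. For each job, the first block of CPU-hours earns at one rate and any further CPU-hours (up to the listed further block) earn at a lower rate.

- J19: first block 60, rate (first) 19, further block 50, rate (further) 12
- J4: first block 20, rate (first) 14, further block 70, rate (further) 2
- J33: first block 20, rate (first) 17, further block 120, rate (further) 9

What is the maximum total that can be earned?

Treat each block as its own option and order by rate: J19/T1 19 > J33/T1 17 > J4/T1 14 > J19/T2 12 > J33/T2 9 > J4/T2 2.
J19/T1 (19): +60 ; 50 left.
J33 T1 at 17: fill all 20 ; 30 left.
J4 T1 at 14: fill all 20 ; 10 left.
J19/T2: +10 of 50 at 12; pool empty.
Total = 19×60 + 17×20 + 14×20 + 12×10 = 1880.

1880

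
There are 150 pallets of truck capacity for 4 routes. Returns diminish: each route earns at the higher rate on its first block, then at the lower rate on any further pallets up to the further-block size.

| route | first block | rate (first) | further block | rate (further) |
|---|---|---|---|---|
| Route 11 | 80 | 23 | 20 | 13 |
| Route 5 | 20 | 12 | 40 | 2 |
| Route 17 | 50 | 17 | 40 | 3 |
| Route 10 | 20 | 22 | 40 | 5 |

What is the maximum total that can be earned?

Order all 8 blocks by rate: Route 11/tier1 23 > Route 10/tier1 22 > Route 17/tier1 17 > Route 11/tier2 13 > Route 5/tier1 12 > Route 10/tier2 5 > Route 17/tier2 3 > Route 5/tier2 2.
Fill Route 11 tier1 block (80 at 23) ; 70 left.
Route 10 tier1 at 22: fill all 20 ; 50 left.
Fill Route 17 tier1 block (50 at 17) ; 0 left.
Total = 23×80 + 22×20 + 17×50 = 3130.

3130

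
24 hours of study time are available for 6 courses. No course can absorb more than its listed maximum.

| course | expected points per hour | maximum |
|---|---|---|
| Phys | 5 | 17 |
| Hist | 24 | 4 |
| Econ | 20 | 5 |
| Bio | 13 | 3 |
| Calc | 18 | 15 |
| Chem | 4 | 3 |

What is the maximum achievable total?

466

Highest expected points per hour first: Hist 24 > Econ 20 > Calc 18 > Bio 13 > Phys 5 > Chem 4.
Hist takes 4 to reach its cap of 4 — 20 left.
Econ: +5 to 5 (cap) — 15 left.
Give Calc 15 to hit its cap of 15 — 0 left.
Total = 24×4 + 20×5 + 18×15 = 466.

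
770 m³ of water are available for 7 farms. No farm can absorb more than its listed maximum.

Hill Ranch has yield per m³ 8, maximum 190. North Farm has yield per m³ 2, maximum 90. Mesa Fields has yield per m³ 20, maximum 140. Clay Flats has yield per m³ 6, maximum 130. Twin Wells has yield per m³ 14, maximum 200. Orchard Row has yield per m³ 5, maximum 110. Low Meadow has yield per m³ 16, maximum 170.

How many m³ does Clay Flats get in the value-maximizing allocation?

70

Highest yield per m³ first: Mesa Fields 20 > Low Meadow 16 > Twin Wells 14 > Hill Ranch 8 > Clay Flats 6 > Orchard Row 5 > North Farm 2.
Mesa Fields: +140 to 140 (cap) ; 630 left.
Low Meadow: +170 to 170 (cap) ; 460 left.
Twin Wells: +200 to 200 (cap) ; 260 left.
Give Hill Ranch 190 to hit its cap of 190 ; 70 left.
Clay Flats has room for 130 but only 70 remain, so it gets 70.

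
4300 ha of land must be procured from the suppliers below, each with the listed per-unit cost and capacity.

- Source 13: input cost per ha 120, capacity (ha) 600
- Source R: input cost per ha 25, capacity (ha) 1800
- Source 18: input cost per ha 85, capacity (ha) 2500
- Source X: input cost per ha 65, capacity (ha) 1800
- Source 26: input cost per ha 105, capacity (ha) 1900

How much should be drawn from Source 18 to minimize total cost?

700

Use suppliers in increasing cost order.
Source R (25): use full 1800 — 2500 ha to go.
Take 1800 from Source X at 65 — need 700 more.
Source 18 at 85: take 700 of its 2500 — requirement met.
Source 26, Source 13: unused.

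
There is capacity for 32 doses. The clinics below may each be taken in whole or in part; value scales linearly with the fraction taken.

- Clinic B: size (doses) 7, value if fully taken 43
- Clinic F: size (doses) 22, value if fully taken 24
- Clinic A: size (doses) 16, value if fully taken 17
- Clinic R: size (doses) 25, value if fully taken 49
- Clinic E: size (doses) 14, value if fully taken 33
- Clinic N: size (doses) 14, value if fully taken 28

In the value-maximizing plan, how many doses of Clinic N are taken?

11

Sort by value density: Clinic B 43/7≈6.14, Clinic E 33/14≈2.36, Clinic N 28/14≈2, Clinic R 49/25≈1.96, Clinic F 24/22≈1.09, Clinic A 17/16≈1.06.
Clinic B: take in full, 7 doses for value 43 ; 25 left.
Clinic E: take in full, 14 doses for value 33 ; 11 left.
Only 11 doses remain; take 11/14 of Clinic N for value 28×11/14 = 22.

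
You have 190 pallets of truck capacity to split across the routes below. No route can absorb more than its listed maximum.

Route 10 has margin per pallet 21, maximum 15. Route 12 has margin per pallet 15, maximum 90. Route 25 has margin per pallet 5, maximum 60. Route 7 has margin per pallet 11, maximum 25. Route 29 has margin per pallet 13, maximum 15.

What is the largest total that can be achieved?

2360

Order the routes by margin per pallet: Route 10 21 > Route 12 15 > Route 29 13 > Route 7 11 > Route 25 5.
Give Route 10 15 to hit its cap of 15 → 175 left.
Give Route 12 90 to hit its cap of 90 → 85 left.
Route 29: +15 to 15 (cap) → 70 left.
Route 7: +25 to 25 (cap) → 45 left.
Only 45 left; Route 25 takes them to reach 45.
Total = 21×15 + 15×90 + 5×45 + 11×25 + 13×15 = 2360.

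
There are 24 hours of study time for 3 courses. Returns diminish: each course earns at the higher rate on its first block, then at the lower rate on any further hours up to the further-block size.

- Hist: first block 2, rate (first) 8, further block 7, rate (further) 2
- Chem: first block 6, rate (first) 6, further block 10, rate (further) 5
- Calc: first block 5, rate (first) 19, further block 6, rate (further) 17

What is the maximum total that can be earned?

274

Rank every tier by rate: Calc/first 19 > Calc/second 17 > Hist/first 8 > Chem/first 6 > Chem/second 5 > Hist/second 2.
Fill Calc first block (5 at 19) — 19 left.
Calc second at 17: fill all 6 — 13 left.
Hist first at 8: fill all 2 — 11 left.
Chem first at 6: fill all 6 — 5 left.
Chem/second: +5 of 10 at 5; pool empty.
Total = 19×5 + 17×6 + 8×2 + 6×6 + 5×5 = 274.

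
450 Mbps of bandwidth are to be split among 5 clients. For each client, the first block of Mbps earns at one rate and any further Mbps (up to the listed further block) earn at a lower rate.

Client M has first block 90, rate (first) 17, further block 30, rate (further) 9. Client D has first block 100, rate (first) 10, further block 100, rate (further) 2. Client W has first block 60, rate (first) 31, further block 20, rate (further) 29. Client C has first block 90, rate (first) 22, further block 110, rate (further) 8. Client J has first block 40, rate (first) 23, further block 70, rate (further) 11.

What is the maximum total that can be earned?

Order all 10 blocks by rate: Client W/tier1 31 > Client W/tier2 29 > Client J/tier1 23 > Client C/tier1 22 > Client M/tier1 17 > Client J/tier2 11 > Client D/tier1 10 > Client M/tier2 9 > Client C/tier2 8 > Client D/tier2 2.
Client W/tier1 (31): +60 — 390 left.
Client W tier2 at 29: fill all 20 — 370 left.
Client J/tier1 (23): +40 — 330 left.
Client C/tier1 (22): +90 — 240 left.
Client M/tier1 (17): +90 — 150 left.
Client J/tier2 (11): +70 — 80 left.
Client D/tier1: +80 of 100 at 10; pool empty.
Total = 31×60 + 29×20 + 23×40 + 22×90 + 17×90 + 11×70 + 10×80 = 8440.

8440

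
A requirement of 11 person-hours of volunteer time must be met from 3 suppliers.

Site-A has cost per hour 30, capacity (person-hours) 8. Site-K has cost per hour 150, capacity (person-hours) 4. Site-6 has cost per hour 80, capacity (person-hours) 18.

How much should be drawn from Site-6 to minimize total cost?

Fill from the cheapest supplier first.
Site-A at 30: take all 8 person-hours — 3 still needed.
Take 3 from Site-6 at 80 to finish.
Site-K: unused.

3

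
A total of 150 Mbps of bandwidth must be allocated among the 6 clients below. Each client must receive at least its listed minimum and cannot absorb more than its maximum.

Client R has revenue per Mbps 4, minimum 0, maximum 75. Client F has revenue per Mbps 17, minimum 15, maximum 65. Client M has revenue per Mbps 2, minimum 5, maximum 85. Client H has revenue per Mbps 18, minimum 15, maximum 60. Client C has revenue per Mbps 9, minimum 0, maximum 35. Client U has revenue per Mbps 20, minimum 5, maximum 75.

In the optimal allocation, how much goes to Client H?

55

Meeting every minimum uses 0+15+5+15+0+5 = 40 Mbps, leaving 110.
Highest revenue per Mbps first: Client U 20 > Client H 18 > Client F 17 > Client C 9 > Client R 4 > Client M 2.
Client U takes 70 more to reach its cap of 75 — 40 left.
Client H has room for 45 more but only 40 remain, so it gets 55.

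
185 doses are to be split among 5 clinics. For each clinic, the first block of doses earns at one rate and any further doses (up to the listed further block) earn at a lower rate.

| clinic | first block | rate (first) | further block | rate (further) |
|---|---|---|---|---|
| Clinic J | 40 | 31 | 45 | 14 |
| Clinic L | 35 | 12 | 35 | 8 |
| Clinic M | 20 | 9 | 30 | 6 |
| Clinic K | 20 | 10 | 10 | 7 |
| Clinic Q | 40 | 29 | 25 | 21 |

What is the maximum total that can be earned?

Order all 10 blocks by rate: Clinic J/T1 31 > Clinic Q/T1 29 > Clinic Q/T2 21 > Clinic J/T2 14 > Clinic L/T1 12 > Clinic K/T1 10 > Clinic M/T1 9 > Clinic L/T2 8 > Clinic K/T2 7 > Clinic M/T2 6.
Clinic J/T1 (31): +40 → 145 left.
Clinic Q/T1 (29): +40 → 105 left.
Clinic Q T2 at 21: fill all 25 → 80 left.
Clinic J T2 at 14: fill all 45 → 35 left.
Clinic L/T1 (12): +35 → 0 left.
Total = 31×40 + 29×40 + 21×25 + 14×45 + 12×35 = 3975.

3975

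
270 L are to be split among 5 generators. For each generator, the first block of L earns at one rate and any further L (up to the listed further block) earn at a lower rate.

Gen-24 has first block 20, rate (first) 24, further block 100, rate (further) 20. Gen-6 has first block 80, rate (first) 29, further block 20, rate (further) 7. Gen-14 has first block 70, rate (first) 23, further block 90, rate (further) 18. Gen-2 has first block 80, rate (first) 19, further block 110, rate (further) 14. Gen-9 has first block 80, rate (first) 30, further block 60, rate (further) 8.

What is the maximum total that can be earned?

7210

Rank every tier by rate: Gen-9/tier1 30 > Gen-6/tier1 29 > Gen-24/tier1 24 > Gen-14/tier1 23 > Gen-24/tier2 20 > Gen-2/tier1 19 > Gen-14/tier2 18 > Gen-2/tier2 14 > Gen-9/tier2 8 > Gen-6/tier2 7.
Fill Gen-9 tier1 block (80 at 30) ; 190 left.
Gen-6/tier1 (29): +80 ; 110 left.
Fill Gen-24 tier1 block (20 at 24) ; 90 left.
Gen-14 tier1 at 23: fill all 70 ; 20 left.
Gen-24/tier2: +20 of 100 at 20; pool empty.
Total = 30×80 + 29×80 + 24×20 + 23×70 + 20×20 = 7210.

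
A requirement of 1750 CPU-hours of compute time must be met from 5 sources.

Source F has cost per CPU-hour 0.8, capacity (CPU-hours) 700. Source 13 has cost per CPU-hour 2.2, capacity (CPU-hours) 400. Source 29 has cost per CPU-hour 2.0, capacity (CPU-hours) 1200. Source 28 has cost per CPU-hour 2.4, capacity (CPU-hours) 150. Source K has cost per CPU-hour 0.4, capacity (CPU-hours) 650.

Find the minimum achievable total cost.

1620

Cheapest first:
Source K (0.4): use full 650 — 1100 CPU-hours to go.
Source F at 0.8: take all 700 CPU-hours — 400 still needed.
Source 29 at 2.0: take 400 of its 1200 — requirement met.
Source 13, Source 28: unused.
Cost = 650×0.4 + 700×0.8 + 400×2.0 = 1620.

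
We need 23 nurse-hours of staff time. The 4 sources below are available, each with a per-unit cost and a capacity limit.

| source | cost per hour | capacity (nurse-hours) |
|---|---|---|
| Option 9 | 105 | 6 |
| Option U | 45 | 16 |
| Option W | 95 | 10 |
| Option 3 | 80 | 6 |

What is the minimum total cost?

1295

Cheapest first:
Take 16 from Option U at 45 → need 7 more.
Option 3 (80): use full 6 → 1 nurse-hours to go.
Take 1 from Option W at 95 to finish.
Option 9: unused.
Cost = 16×45 + 6×80 + 1×95 = 1295.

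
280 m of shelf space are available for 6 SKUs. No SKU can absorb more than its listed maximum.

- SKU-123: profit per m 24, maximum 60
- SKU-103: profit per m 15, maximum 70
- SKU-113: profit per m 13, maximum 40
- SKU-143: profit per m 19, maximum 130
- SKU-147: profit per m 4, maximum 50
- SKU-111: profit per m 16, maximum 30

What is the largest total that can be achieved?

5290

Rank by profit per m: SKU-123 24 > SKU-143 19 > SKU-111 16 > SKU-103 15 > SKU-113 13 > SKU-147 4.
Give SKU-123 60 to hit its cap of 60 → 220 left.
SKU-143: +130 to 130 (cap) → 90 left.
SKU-111 takes 30 to reach its cap of 30 → 60 left.
SKU-103: +60 (room for 70) → 60. Pool exhausted.
Total = 24×60 + 15×60 + 19×130 + 16×30 = 5290.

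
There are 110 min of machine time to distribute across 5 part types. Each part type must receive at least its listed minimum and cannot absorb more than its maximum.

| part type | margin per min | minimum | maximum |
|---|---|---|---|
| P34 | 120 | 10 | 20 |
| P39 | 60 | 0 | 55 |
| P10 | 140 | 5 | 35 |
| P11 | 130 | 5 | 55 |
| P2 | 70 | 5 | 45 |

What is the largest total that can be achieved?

14200

Meeting every minimum uses 10+0+5+5+5 = 25 min, leaving 85.
Highest margin per min first: P10 140 > P11 130 > P34 120 > P2 70 > P39 60.
Give P10 30 more to hit its cap of 35 → 55 left.
P11 takes 50 more to reach its cap of 55 → 5 left.
Only 5 left; P34 takes them to reach 15.
Total = 120×15 + 140×35 + 130×55 + 70×5 = 14200.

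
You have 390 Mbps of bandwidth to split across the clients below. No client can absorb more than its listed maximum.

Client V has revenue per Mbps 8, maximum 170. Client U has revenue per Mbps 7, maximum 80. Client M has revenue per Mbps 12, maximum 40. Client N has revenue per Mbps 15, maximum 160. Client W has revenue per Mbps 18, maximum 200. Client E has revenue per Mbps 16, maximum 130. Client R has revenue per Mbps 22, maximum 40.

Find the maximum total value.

Order the clients by revenue per Mbps: Client R 22 > Client W 18 > Client E 16 > Client N 15 > Client M 12 > Client V 8 > Client U 7.
Client R: +40 to 40 (cap) ; 350 left.
Client W: +200 to 200 (cap) ; 150 left.
Give Client E 130 to hit its cap of 130 ; 20 left.
Client N: +20 (room for 160) → 20. Pool exhausted.
Total = 15×20 + 18×200 + 16×130 + 22×40 = 6860.

6860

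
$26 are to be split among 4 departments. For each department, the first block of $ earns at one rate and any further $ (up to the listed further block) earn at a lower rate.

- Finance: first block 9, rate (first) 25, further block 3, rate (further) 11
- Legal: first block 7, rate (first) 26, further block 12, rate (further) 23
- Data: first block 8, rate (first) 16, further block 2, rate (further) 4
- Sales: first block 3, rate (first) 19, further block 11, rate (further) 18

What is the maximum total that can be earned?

Treat each block as its own option and order by rate: Legal/tier1 26 > Finance/tier1 25 > Legal/tier2 23 > Sales/tier1 19 > Sales/tier2 18 > Data/tier1 16 > Finance/tier2 11 > Data/tier2 4.
Fill Legal tier1 block (7 at 26) → 19 left.
Fill Finance tier1 block (9 at 25) → 10 left.
Legal tier2 at 23: only 10 left, fill 10.
Total = 26×7 + 25×9 + 23×10 = 637.

637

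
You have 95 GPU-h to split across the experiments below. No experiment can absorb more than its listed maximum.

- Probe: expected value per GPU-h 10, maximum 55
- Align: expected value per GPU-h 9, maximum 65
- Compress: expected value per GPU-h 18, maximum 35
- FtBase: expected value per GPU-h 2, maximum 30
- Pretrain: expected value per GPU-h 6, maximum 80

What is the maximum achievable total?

Rank by expected value per GPU-h: Compress 18 > Probe 10 > Align 9 > Pretrain 6 > FtBase 2.
Compress: +35 to 35 (cap) → 60 left.
Probe takes 55 to reach its cap of 55 → 5 left.
Align has room for 65 but only 5 remain, so it gets 5.
Total = 10×55 + 9×5 + 18×35 = 1225.

1225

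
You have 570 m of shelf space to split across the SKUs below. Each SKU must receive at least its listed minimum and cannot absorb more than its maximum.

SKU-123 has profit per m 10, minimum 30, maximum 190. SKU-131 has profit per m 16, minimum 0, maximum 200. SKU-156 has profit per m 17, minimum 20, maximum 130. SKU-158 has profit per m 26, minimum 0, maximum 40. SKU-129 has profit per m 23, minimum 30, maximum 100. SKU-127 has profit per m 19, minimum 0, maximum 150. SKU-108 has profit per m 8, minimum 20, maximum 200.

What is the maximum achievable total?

10460

Meeting every minimum uses 30+0+20+0+30+0+20 = 100 m, leaving 470.
Rank by profit per m: SKU-158 26 > SKU-129 23 > SKU-127 19 > SKU-156 17 > SKU-131 16 > SKU-123 10 > SKU-108 8.
SKU-158: +40 to 40 (cap) ; 430 left.
SKU-129: +70 to 100 (cap) ; 360 left.
SKU-127 takes 150 more to reach its cap of 150 ; 210 left.
SKU-156: +110 to 130 (cap) ; 100 left.
SKU-131: +100 (room for 200) → 100. Pool exhausted.
Total = 10×30 + 16×100 + 17×130 + 26×40 + 23×100 + 19×150 + 8×20 = 10460.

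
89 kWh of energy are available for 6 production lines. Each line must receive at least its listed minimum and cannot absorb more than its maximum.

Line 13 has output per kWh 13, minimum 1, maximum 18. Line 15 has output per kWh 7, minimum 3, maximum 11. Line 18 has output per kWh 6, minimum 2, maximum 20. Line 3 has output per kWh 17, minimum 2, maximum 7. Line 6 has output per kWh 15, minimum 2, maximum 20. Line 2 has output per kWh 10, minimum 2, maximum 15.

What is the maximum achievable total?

Meeting every minimum uses 1+3+2+2+2+2 = 12 kWh, leaving 77.
Rank by output per kWh: Line 3 17 > Line 6 15 > Line 13 13 > Line 2 10 > Line 15 7 > Line 18 6.
Give Line 3 5 more to hit its cap of 7 — 72 left.
Line 6 takes 18 more to reach its cap of 20 — 54 left.
Line 13: +17 to 18 (cap) — 37 left.
Line 2 takes 13 more to reach its cap of 15 — 24 left.
Line 15: +8 to 11 (cap) — 16 left.
Line 18 has room for 18 more but only 16 remain, so it gets 18.
Total = 13×18 + 7×11 + 6×18 + 17×7 + 15×20 + 10×15 = 988.

988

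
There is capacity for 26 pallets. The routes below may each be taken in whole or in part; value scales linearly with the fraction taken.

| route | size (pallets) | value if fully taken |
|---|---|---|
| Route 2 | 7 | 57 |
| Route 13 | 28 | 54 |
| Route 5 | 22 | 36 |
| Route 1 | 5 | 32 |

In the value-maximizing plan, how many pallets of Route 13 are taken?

Sort by value density: Route 2 57/7≈8.14, Route 1 32/5≈6.4, Route 13 54/28≈1.93, Route 5 36/22≈1.64.
All 7 pallets of Route 2 fit (value 57) → 19 remain.
Route 1: take in full, 5 pallets for value 32 → 14 left.
14 pallets left: a 14/28 share of Route 13 gives 54×14/28 = 27.

14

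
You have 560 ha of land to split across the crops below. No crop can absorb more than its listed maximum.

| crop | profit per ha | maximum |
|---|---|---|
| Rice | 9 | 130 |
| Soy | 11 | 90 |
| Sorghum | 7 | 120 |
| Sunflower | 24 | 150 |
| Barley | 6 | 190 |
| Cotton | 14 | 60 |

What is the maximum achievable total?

7500

Order the crops by profit per ha: Sunflower 24 > Cotton 14 > Soy 11 > Rice 9 > Sorghum 7 > Barley 6.
Sunflower: +150 to 150 (cap) ; 410 left.
Cotton: +60 to 60 (cap) ; 350 left.
Soy: +90 to 90 (cap) ; 260 left.
Give Rice 130 to hit its cap of 130 ; 130 left.
Sorghum takes 120 to reach its cap of 120 ; 10 left.
Barley: +10 (room for 190) → 10. Pool exhausted.
Total = 9×130 + 11×90 + 7×120 + 24×150 + 6×10 + 14×60 = 7500.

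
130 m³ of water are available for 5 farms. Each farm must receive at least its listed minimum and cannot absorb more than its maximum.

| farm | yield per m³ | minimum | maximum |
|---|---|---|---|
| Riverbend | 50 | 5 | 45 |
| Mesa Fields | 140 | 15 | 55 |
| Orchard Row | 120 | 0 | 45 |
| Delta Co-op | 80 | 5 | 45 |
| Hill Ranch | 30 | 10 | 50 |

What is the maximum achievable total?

Meeting every minimum uses 5+15+0+5+10 = 35 m³, leaving 95.
Highest yield per m³ first: Mesa Fields 140 > Orchard Row 120 > Delta Co-op 80 > Riverbend 50 > Hill Ranch 30.
Give Mesa Fields 40 more to hit its cap of 55 → 55 left.
Orchard Row: +45 to 45 (cap) → 10 left.
Delta Co-op: +10 (room for 40) → 15. Pool exhausted.
Total = 50×5 + 140×55 + 120×45 + 80×15 + 30×10 = 14850.

14850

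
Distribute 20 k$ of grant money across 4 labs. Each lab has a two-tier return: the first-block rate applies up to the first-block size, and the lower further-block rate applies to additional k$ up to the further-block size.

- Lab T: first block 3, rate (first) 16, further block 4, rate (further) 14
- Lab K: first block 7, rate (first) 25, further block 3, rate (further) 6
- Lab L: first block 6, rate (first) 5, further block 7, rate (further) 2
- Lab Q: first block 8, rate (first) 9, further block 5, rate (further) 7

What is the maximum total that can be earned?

Rank every tier by rate: Lab K/T1 25 > Lab T/T1 16 > Lab T/T2 14 > Lab Q/T1 9 > Lab Q/T2 7 > Lab K/T2 6 > Lab L/T1 5 > Lab L/T2 2.
Lab K/T1 (25): +7 → 13 left.
Lab T/T1 (16): +3 → 10 left.
Lab T T2 at 14: fill all 4 → 6 left.
6 remain; put them into Lab Q T1 at 9.
Total = 25×7 + 16×3 + 14×4 + 9×6 = 333.

333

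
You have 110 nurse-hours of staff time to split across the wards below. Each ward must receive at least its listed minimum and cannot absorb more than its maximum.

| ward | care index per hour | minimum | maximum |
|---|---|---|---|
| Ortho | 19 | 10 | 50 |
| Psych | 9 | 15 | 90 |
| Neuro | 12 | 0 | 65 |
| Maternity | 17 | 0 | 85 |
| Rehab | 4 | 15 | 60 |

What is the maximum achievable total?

1655

Meeting every minimum uses 10+15+0+0+15 = 40 nurse-hours, leaving 70.
Order the wards by care index per hour: Ortho 19 > Maternity 17 > Neuro 12 > Psych 9 > Rehab 4.
Give Ortho 40 more to hit its cap of 50 — 30 left.
Maternity: +30 (room for 85) → 30. Pool exhausted.
Total = 19×50 + 9×15 + 17×30 + 4×15 = 1655.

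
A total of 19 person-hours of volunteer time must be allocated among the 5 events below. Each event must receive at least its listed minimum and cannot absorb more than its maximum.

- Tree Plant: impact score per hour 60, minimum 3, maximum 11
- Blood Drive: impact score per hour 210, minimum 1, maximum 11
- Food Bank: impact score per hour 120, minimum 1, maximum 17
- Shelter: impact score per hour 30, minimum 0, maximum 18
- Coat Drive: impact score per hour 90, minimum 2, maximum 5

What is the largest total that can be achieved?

Meeting every minimum uses 3+1+1+0+2 = 7 person-hours, leaving 12.
Highest impact score per hour first: Blood Drive 210 > Food Bank 120 > Coat Drive 90 > Tree Plant 60 > Shelter 30.
Blood Drive takes 10 more to reach its cap of 11 ; 2 left.
Only 2 left; Food Bank takes them to reach 3.
Total = 60×3 + 210×11 + 120×3 + 90×2 = 3030.

3030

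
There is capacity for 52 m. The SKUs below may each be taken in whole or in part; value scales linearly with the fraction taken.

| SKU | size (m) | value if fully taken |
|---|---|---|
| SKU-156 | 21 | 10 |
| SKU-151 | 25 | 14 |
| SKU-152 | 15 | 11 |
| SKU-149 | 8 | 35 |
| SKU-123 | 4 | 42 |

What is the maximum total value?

102

Rank by value-to-size ratio: SKU-123 42/4≈10.5, SKU-149 35/8≈4.38, SKU-152 11/15≈0.733, SKU-151 14/25≈0.56, SKU-156 10/21≈0.476.
All 4 m of SKU-123 fit (value 42) ; 48 remain.
SKU-149: take in full, 8 m for value 35 ; 40 left.
Take all of SKU-152 (15 m, value 11) ; 25 m left.
Take all of SKU-151 (25 m, value 14) ; 0 m left.
Total value = 102.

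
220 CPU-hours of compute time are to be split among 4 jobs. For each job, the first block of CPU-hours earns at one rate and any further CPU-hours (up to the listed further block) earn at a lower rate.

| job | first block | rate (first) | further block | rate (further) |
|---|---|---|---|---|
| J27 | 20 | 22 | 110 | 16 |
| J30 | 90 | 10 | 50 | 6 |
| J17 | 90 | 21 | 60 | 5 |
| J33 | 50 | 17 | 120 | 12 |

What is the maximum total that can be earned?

Rank every tier by rate: J27/tier1 22 > J17/tier1 21 > J33/tier1 17 > J27/tier2 16 > J33/tier2 12 > J30/tier1 10 > J30/tier2 6 > J17/tier2 5.
J27 tier1 at 22: fill all 20 — 200 left.
Fill J17 tier1 block (90 at 21) — 110 left.
J33/tier1 (17): +50 — 60 left.
J27 tier2 at 16: only 60 left, fill 60.
Total = 22×20 + 21×90 + 17×50 + 16×60 = 4140.

4140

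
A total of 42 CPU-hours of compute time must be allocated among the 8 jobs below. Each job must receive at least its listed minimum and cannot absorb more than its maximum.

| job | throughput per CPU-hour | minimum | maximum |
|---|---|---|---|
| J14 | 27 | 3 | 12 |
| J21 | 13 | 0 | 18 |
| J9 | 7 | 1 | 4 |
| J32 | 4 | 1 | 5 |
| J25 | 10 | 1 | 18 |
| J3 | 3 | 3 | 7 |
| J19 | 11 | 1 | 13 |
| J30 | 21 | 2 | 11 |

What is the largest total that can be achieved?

Meeting every minimum uses 3+0+1+1+1+3+1+2 = 12 CPU-hours, leaving 30.
Rank by throughput per CPU-hour: J14 27 > J30 21 > J21 13 > J19 11 > J25 10 > J9 7 > J32 4 > J3 3.
J14 takes 9 more to reach its cap of 12 — 21 left.
J30: +9 to 11 (cap) — 12 left.
Only 12 left; J21 takes them to reach 12.
Total = 27×12 + 13×12 + 7×1 + 4×1 + 10×1 + 3×3 + 11×1 + 21×11 = 752.

752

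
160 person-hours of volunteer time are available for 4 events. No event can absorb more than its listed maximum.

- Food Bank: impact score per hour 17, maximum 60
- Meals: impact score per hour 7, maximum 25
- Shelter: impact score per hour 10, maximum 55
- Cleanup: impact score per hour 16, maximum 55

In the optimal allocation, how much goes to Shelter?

Highest impact score per hour first: Food Bank 17 > Cleanup 16 > Shelter 10 > Meals 7.
Give Food Bank 60 to hit its cap of 60 ; 100 left.
Cleanup takes 55 to reach its cap of 55 ; 45 left.
Shelter has room for 55 but only 45 remain, so it gets 45.

45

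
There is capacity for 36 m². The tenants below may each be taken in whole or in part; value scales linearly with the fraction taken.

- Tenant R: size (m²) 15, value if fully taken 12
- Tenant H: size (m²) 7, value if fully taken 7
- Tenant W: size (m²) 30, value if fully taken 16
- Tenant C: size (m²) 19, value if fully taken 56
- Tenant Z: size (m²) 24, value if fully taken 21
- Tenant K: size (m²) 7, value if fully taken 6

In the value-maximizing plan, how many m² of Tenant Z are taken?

Sort by value density: Tenant C 56/19≈2.95, Tenant H 7/7≈1, Tenant Z 21/24≈0.875, Tenant K 6/7≈0.857, Tenant R 12/15≈0.8, Tenant W 16/30≈0.533.
Take all of Tenant C (19 m², value 56) ; 17 m² left.
All 7 m² of Tenant H fit (value 7) ; 10 remain.
10 m² left: a 10/24 share of Tenant Z gives 21×10/24 = 8.75.

10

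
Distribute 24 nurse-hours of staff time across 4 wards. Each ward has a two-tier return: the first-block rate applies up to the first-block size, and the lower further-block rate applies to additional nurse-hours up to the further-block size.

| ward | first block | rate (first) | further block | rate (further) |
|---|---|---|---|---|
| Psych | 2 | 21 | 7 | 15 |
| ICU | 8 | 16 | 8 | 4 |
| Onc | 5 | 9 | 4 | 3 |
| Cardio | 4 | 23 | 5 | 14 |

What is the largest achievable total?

Treat each block as its own option and order by rate: Cardio/first 23 > Psych/first 21 > ICU/first 16 > Psych/second 15 > Cardio/second 14 > Onc/first 9 > ICU/second 4 > Onc/second 3.
Cardio first at 23: fill all 4 ; 20 left.
Psych/first (21): +2 ; 18 left.
ICU/first (16): +8 ; 10 left.
Psych second at 15: fill all 7 ; 3 left.
Cardio/second: +3 of 5 at 14; pool empty.
Total = 23×4 + 21×2 + 16×8 + 15×7 + 14×3 = 409.

409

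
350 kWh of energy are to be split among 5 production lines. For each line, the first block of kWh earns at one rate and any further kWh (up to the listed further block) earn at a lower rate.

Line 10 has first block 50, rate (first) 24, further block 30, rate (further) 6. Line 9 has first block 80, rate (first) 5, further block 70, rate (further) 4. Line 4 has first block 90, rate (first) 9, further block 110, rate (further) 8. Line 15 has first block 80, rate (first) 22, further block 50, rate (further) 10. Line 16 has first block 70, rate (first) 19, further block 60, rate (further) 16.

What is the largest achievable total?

Rank every tier by rate: Line 10/first 24 > Line 15/first 22 > Line 16/first 19 > Line 16/second 16 > Line 15/second 10 > Line 4/first 9 > Line 4/second 8 > Line 10/second 6 > Line 9/first 5 > Line 9/second 4.
Line 10 first at 24: fill all 50 ; 300 left.
Fill Line 15 first block (80 at 22) ; 220 left.
Line 16/first (19): +70 ; 150 left.
Line 16 second at 16: fill all 60 ; 90 left.
Line 15/second (10): +50 ; 40 left.
40 remain; put them into Line 4 first at 9.
Total = 24×50 + 22×80 + 19×70 + 16×60 + 10×50 + 9×40 = 6110.

6110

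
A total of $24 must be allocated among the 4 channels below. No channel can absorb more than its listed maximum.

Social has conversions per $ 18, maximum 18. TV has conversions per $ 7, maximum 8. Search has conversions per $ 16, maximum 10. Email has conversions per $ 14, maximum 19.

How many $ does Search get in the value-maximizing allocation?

Highest conversions per $ first: Social 18 > Search 16 > Email 14 > TV 7.
Social takes 18 to reach its cap of 18 ; 6 left.
Only 6 left; Search takes them to reach 6.

6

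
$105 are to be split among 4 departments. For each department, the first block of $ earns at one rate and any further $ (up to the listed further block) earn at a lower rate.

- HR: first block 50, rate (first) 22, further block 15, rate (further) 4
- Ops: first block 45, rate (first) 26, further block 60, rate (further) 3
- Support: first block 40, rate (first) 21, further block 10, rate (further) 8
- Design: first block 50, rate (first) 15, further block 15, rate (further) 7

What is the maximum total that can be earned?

2480

Rank every tier by rate: Ops/first 26 > HR/first 22 > Support/first 21 > Design/first 15 > Support/second 8 > Design/second 7 > HR/second 4 > Ops/second 3.
Ops/first (26): +45 — 60 left.
Fill HR first block (50 at 22) — 10 left.
Support first at 21: only 10 left, fill 10.
Total = 26×45 + 22×50 + 21×10 = 2480.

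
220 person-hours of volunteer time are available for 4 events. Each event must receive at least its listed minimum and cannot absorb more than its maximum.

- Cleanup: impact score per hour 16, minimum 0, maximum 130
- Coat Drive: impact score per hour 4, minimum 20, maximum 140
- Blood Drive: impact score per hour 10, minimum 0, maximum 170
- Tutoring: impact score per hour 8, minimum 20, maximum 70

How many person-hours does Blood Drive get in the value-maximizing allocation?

50

Meeting every minimum uses 0+20+0+20 = 40 person-hours, leaving 180.
Order the events by impact score per hour: Cleanup 16 > Blood Drive 10 > Tutoring 8 > Coat Drive 4.
Give Cleanup 130 more to hit its cap of 130 — 50 left.
Blood Drive has room for 170 more but only 50 remain, so it gets 50.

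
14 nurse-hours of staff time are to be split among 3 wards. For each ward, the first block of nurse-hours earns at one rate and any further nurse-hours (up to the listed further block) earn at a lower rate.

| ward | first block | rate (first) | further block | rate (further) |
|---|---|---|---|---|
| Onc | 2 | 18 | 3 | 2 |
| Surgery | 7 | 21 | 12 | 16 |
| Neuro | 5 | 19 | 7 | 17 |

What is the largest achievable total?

Treat each block as its own option and order by rate: Surgery/first 21 > Neuro/first 19 > Onc/first 18 > Neuro/second 17 > Surgery/second 16 > Onc/second 2.
Fill Surgery first block (7 at 21) ; 7 left.
Fill Neuro first block (5 at 19) ; 2 left.
Onc first at 18: fill all 2 ; 0 left.
Total = 21×7 + 19×5 + 18×2 = 278.

278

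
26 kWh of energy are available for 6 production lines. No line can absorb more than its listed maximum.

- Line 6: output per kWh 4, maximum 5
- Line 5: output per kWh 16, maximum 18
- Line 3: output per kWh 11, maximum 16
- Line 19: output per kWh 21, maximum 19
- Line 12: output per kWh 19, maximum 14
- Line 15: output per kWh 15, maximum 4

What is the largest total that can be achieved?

532

Highest output per kWh first: Line 19 21 > Line 12 19 > Line 5 16 > Line 15 15 > Line 3 11 > Line 6 4.
Line 19: +19 to 19 (cap) ; 7 left.
Line 12: +7 (room for 14) → 7. Pool exhausted.
Total = 21×19 + 19×7 = 532.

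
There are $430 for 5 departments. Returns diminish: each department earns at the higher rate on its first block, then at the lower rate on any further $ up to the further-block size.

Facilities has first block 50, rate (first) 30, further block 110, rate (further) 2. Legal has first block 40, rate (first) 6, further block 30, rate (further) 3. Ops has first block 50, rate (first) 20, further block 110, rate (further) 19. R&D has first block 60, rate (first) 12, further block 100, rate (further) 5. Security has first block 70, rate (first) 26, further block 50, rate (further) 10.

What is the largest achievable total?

Order all 10 blocks by rate: Facilities/first 30 > Security/first 26 > Ops/first 20 > Ops/second 19 > R&D/first 12 > Security/second 10 > Legal/first 6 > R&D/second 5 > Legal/second 3 > Facilities/second 2.
Facilities/first (30): +50 ; 380 left.
Security/first (26): +70 ; 310 left.
Ops first at 20: fill all 50 ; 260 left.
Ops/second (19): +110 ; 150 left.
R&D first at 12: fill all 60 ; 90 left.
Security/second (10): +50 ; 40 left.
Fill Legal first block (40 at 6) ; 0 left.
Total = 30×50 + 26×70 + 20×50 + 19×110 + 12×60 + 10×50 + 6×40 = 7870.

7870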